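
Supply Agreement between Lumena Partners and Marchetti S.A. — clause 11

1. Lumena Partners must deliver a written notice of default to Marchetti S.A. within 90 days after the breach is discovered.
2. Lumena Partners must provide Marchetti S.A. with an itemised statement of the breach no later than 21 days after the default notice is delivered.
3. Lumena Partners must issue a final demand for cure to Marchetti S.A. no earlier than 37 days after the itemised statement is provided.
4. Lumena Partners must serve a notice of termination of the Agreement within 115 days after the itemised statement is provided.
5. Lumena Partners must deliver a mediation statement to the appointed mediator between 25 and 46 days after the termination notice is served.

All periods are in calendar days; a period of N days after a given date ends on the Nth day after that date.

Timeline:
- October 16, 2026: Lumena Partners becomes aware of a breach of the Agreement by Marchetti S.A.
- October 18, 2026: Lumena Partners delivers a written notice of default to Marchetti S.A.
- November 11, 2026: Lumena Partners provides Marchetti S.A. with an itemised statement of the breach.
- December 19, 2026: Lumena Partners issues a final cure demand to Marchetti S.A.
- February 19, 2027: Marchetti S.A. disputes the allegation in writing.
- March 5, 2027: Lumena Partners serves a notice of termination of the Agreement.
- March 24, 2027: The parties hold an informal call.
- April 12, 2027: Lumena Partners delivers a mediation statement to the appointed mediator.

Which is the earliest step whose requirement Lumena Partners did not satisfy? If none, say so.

Step 1: 90 days after October 16, 2026 (when the breach is discovered) is January 14, 2027; October 18, 2026 is within that limit.
Step 2: 21 days after October 18, 2026 (when the default notice is delivered) is November 8, 2026; done November 11, 2026 — 3 days late.

Step 2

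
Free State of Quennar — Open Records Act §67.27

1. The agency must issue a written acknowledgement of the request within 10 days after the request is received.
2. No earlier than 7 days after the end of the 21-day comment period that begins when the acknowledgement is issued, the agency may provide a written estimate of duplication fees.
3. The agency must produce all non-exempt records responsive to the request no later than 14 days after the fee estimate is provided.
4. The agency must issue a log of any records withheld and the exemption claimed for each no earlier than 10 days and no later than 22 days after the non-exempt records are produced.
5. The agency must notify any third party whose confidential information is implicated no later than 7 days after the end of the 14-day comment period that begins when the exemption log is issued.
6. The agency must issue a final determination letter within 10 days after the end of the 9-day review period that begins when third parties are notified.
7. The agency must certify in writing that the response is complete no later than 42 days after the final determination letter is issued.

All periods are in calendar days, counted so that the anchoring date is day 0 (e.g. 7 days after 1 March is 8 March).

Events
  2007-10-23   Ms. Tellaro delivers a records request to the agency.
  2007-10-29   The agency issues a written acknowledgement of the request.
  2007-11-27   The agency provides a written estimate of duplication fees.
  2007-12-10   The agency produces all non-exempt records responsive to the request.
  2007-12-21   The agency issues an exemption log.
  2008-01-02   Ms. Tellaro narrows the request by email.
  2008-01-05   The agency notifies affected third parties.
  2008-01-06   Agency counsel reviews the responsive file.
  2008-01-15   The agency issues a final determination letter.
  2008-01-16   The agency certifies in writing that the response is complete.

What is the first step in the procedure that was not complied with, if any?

None — every step was satisfied

(1) due by 2007-10-23 + 10 days = 2007-11-02; 2007-10-29 is within that limit.
(2) permitted from 2007-11-19 + 7 days = 2007-11-26 onward; done 2007-11-27, after the minimum wait.
(3) due by 2007-11-27 + 14 days = 2007-12-11; 2007-12-10 is within that limit.
(4) the permitted window runs from 2007-12-10 + 10 = 2007-12-20 to 2007-12-10 + 22 = 2008-01-01; done 2007-12-21, which is between those dates.
(5) due by 2008-01-04 + 7 days = 2008-01-11; 2008-01-05 is within that limit.
(6) due by 2008-01-14 + 10 days = 2008-01-24; 2008-01-15 is within that limit.
(7) due by 2008-01-15 + 42 days = 2008-02-26; completed 2008-01-16, before the deadline.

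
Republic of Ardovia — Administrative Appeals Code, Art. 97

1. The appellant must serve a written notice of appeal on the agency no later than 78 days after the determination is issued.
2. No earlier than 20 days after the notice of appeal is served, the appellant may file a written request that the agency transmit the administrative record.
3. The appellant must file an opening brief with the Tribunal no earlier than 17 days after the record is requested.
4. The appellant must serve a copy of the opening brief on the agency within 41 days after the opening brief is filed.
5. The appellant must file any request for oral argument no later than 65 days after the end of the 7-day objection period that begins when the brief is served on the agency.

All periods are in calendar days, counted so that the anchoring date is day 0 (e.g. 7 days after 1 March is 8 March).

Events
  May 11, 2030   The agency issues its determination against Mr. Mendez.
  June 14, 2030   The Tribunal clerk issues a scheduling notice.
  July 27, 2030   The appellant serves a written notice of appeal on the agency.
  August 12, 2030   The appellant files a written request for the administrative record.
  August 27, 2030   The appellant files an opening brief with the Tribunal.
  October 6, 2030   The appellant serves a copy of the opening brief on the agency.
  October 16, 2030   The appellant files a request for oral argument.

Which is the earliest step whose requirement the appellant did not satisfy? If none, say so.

Step 2

Step 1: 78 days after May 11, 2030 (when the determination is issued) is July 28, 2030; done July 27, 2030 — timely.
Step 2: the earliest permitted date is 20 days after July 27, 2030 (when the notice of appeal is served), i.e. August 16, 2030; August 12, 2030 is 4 days before the earliest permitted date.
The analysis stops there.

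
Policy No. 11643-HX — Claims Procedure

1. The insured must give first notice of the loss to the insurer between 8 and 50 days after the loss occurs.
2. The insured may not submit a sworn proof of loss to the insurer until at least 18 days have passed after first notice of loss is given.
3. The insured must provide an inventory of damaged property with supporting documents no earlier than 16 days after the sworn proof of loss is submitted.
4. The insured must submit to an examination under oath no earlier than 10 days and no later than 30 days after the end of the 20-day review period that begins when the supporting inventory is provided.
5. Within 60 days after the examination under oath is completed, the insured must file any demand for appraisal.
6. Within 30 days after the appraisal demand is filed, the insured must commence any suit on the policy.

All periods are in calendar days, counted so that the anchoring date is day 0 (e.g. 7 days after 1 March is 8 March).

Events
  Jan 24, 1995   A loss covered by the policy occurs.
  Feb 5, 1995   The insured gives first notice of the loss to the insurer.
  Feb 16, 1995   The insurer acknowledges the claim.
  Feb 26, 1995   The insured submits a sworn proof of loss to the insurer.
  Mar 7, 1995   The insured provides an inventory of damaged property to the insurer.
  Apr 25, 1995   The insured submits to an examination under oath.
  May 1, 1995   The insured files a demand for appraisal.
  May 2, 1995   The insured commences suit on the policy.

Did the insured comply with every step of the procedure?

No

(1) the permitted window runs from Jan 24, 1995 + 8 = Feb 1, 1995 to Jan 24, 1995 + 50 = Mar 15, 1995; Feb 5, 1995 falls inside that range.
(2) permitted from Feb 5, 1995 + 18 days = Feb 23, 1995 onward; done Feb 26, 1995 — permitted.
(3) permitted from Feb 26, 1995 + 16 days = Mar 14, 1995 onward; Mar 7, 1995 is 7 days before the earliest permitted date.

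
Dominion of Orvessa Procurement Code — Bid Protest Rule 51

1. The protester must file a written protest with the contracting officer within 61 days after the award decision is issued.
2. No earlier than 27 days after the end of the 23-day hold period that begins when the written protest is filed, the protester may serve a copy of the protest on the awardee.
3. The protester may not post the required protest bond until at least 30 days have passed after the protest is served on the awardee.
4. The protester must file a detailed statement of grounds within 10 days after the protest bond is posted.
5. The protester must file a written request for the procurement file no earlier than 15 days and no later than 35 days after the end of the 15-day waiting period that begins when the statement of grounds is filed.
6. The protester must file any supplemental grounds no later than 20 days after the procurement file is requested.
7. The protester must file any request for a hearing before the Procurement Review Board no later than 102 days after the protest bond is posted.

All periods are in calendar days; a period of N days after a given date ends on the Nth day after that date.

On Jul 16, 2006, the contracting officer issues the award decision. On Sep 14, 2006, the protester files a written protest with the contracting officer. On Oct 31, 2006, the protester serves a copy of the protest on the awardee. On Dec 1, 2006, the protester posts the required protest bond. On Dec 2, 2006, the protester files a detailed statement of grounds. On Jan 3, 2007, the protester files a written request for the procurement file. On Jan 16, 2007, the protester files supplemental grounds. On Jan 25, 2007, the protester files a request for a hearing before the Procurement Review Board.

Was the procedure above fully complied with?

Step 1 — counting 61 days from Jul 16, 2006 (when the award decision is issued) gives a deadline of Sep 15, 2006; completed Sep 14, 2006, before the deadline.
Step 2 — must wait 27 days from Oct 7, 2006 (end of the 23-day hold period, which began when the written protest is filed on Sep 14, 2006), so not before Nov 3, 2006; done Oct 31, 2006 — 3 days too early.
The procedure was therefore not followed at step 2.

No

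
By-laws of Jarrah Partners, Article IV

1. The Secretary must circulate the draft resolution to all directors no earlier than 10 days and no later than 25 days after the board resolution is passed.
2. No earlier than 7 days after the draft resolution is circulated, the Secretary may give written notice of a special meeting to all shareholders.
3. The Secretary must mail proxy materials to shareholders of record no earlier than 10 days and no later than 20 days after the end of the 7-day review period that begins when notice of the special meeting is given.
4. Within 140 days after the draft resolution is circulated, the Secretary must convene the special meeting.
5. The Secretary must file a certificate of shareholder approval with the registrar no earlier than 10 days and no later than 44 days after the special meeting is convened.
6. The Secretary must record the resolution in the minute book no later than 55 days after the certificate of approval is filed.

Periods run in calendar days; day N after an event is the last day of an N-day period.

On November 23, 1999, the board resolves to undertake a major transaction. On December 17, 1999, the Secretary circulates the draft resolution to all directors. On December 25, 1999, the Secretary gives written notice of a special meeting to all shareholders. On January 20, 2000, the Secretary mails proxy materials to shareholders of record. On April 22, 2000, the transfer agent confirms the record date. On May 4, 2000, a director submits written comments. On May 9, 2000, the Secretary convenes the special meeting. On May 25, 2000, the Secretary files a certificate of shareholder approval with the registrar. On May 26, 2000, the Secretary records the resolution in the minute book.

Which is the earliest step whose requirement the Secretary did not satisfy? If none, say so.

Step 1: the window is 10–25 days after November 23, 1999 (when the board resolution is passed), so December 3, 1999 through December 18, 1999; done December 17, 1999 — within the window.
Step 2: the earliest permitted date is 7 days after December 17, 1999 (when the draft resolution is circulated), i.e. December 24, 1999; done December 25, 1999 — permitted.
Step 3: the window is 10–20 days after January 1, 2000 (end of the 7-day review period, which began when notice of the special meeting is given on December 25, 1999), so January 11, 2000 through January 21, 2000; January 20, 2000 falls inside that range.
Step 4: 140 days after December 17, 1999 (when the draft resolution is circulated) is May 5, 2000; May 9, 2000 misses that deadline by 4 days.
The analysis stops there.

Step 4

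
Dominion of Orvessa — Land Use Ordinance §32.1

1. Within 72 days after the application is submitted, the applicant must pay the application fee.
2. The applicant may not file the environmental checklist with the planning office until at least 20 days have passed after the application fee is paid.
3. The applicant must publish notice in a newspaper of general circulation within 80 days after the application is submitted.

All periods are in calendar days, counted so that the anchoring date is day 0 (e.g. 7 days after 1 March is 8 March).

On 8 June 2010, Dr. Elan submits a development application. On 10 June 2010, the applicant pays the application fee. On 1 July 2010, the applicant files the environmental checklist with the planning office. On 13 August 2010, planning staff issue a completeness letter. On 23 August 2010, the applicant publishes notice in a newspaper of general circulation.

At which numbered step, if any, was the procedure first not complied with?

None — every step was satisfied

Step 1: 72 days after 8 June 2010 (when the application is submitted) is 19 August 2010; done 10 June 2010 — timely.
Step 2: the earliest permitted date is 20 days after 10 June 2010 (when the application fee is paid), i.e. 30 June 2010; 1 July 2010 is on or after that date.
Step 3: 80 days after 8 June 2010 (when the application is submitted) is 27 August 2010; completed 23 August 2010, before the deadline.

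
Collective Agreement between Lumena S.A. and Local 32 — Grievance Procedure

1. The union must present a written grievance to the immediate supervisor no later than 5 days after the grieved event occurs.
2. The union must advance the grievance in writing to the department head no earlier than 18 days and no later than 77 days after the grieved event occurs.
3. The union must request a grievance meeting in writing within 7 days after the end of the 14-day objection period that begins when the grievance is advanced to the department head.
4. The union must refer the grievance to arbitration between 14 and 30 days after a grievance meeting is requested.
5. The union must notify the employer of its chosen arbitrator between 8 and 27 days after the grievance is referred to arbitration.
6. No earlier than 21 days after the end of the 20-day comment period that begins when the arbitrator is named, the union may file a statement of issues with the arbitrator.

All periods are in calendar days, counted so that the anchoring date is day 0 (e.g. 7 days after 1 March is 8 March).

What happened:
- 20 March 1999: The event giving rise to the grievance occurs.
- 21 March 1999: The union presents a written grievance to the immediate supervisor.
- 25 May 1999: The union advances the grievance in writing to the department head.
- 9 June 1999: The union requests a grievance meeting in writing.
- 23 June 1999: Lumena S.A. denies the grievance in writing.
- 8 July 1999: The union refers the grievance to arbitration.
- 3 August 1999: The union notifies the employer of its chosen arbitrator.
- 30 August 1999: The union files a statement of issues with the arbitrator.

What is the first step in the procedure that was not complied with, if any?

Step 1: 5 days after 20 March 1999 (when the grieved event occurs) is 25 March 1999; 21 March 1999 is within that limit.
Step 2: the window is 18–77 days after 20 March 1999 (when the grieved event occurs), so 7 April 1999 through 5 June 1999; 25 May 1999 falls inside that range.
Step 3: 7 days after 8 June 1999 (end of the 14-day objection period, which began when the grievance is advanced to the department head on 25 May 1999) is 15 June 1999; completed 9 June 1999, before the deadline.
Step 4: the window is 14–30 days after 9 June 1999 (when a grievance meeting is requested), so 23 June 1999 through 9 July 1999; done 8 July 1999, which is between those dates.
Step 5: the window is 8–27 days after 8 July 1999 (when the grievance is referred to arbitration), so 16 July 1999 through 4 August 1999; done 3 August 1999 — within the window.
Step 6: the earliest permitted date is 21 days after 23 August 1999 (end of the 20-day comment period, which began when the arbitrator is named on 3 August 1999), i.e. 13 September 1999; done 30 August 1999 — 14 days too early.
That is the first point of non-compliance.

Step 6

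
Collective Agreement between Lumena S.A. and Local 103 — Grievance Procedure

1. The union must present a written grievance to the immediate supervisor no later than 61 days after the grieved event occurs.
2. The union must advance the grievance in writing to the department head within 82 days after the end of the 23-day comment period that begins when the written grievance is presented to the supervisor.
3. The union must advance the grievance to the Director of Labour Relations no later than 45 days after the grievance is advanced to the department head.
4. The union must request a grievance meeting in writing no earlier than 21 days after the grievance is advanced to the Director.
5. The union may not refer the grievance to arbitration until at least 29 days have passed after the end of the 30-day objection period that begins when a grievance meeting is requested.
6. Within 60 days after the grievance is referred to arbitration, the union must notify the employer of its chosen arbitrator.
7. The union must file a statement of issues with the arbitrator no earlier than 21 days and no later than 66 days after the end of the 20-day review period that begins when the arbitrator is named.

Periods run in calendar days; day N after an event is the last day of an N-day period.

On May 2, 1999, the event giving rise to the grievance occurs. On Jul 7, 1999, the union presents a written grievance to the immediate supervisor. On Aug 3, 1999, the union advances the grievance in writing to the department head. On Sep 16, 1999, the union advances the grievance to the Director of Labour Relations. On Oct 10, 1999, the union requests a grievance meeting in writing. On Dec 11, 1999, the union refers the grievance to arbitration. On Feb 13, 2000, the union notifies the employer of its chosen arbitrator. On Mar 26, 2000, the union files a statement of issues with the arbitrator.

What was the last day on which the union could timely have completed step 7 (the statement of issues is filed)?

May 9, 2000

The arbitrator is named on Feb 13, 2000; the 20-day review period therefore ends Mar 4, 2000, and step 7 runs from that date. The window is 21–66 days after Mar 4, 2000; it closes on May 9, 2000.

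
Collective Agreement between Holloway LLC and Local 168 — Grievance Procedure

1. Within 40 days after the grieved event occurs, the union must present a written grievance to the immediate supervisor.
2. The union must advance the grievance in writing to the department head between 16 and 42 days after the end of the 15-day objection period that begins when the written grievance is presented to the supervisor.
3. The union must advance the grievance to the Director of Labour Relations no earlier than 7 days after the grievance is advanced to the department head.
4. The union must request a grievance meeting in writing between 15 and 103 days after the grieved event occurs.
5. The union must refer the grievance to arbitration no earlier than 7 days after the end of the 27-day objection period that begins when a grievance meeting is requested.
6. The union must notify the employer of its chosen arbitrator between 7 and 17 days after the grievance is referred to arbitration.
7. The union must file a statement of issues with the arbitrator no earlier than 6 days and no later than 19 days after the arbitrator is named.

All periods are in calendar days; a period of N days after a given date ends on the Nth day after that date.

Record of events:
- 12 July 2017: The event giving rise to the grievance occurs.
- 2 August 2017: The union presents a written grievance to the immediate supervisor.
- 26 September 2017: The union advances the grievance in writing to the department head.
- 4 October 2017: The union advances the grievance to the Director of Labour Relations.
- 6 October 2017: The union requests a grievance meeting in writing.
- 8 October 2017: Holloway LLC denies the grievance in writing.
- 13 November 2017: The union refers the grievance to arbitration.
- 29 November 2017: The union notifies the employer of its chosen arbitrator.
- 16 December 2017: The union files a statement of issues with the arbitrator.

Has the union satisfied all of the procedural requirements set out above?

Step 1: 40 days after 12 July 2017 (when the grieved event occurs) is 21 August 2017; done 2 August 2017 — timely.
Step 2: the window is 16–42 days after 17 August 2017 (end of the 15-day objection period, which began when the written grievance is presented to the supervisor on 2 August 2017), so 2 September 2017 through 28 September 2017; done 26 September 2017, which is between those dates.
Step 3: the earliest permitted date is 7 days after 26 September 2017 (when the grievance is advanced to the department head), i.e. 3 October 2017; 4 October 2017 is on or after that date.
Step 4: the window is 15–103 days after 12 July 2017 (when the grieved event occurs), so 27 July 2017 through 23 October 2017; 6 October 2017 falls inside that range.
Step 5: the earliest permitted date is 7 days after 2 November 2017 (end of the 27-day objection period, which began when a grievance meeting is requested on 6 October 2017), i.e. 9 November 2017; done 13 November 2017 — permitted.
Step 6: the window is 7–17 days after 13 November 2017 (when the grievance is referred to arbitration), so 20 November 2017 through 30 November 2017; done 29 November 2017 — within the window.
Step 7: the window is 6–19 days after 29 November 2017 (when the arbitrator is named), so 5 December 2017 through 18 December 2017; 16 December 2017 falls inside that range.

Yes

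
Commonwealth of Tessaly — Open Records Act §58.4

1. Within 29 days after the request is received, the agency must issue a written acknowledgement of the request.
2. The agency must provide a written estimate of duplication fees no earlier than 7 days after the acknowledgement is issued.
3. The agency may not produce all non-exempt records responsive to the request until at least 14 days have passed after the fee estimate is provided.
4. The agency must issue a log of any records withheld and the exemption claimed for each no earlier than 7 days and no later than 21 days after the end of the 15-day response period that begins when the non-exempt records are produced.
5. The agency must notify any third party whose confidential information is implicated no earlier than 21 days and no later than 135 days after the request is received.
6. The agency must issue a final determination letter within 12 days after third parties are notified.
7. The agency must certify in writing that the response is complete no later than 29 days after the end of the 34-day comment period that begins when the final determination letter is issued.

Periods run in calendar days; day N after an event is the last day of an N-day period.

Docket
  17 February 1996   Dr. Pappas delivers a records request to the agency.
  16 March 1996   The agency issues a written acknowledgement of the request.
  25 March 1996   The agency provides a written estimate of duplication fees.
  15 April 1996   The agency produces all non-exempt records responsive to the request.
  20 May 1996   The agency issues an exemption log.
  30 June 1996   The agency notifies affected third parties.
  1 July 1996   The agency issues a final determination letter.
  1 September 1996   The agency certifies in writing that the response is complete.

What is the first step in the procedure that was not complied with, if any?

None — every step was satisfied

Step 1 — counting 29 days from 17 February 1996 (when the request is received) gives a deadline of 17 March 1996; completed 16 March 1996, before the deadline.
Step 2 — must wait 7 days from 16 March 1996 (when the acknowledgement is issued), so not before 23 March 1996; 25 March 1996 is on or after that date.
Step 3 — must wait 14 days from 25 March 1996 (when the fee estimate is provided), so not before 8 April 1996; 15 April 1996 is on or after that date.
Step 4 — 7 and 21 days from 30 April 1996 (end of the 15-day response period, which began when the non-exempt records are produced on 15 April 1996) are 7 May 1996 and 21 May 1996 respectively; done 20 May 1996, which is between those dates.
Step 5 — 21 and 135 days from 17 February 1996 (when the request is received) are 9 March 1996 and 1 July 1996 respectively; 30 June 1996 falls inside that range.
Step 6 — counting 12 days from 30 June 1996 (when third parties are notified) gives a deadline of 12 July 1996; completed 1 July 1996, before the deadline.
Step 7 — counting 29 days from 4 August 1996 (end of the 34-day comment period, which began when the final determination letter is issued on 1 July 1996) gives a deadline of 2 September 1996; completed 1 September 1996, before the deadline.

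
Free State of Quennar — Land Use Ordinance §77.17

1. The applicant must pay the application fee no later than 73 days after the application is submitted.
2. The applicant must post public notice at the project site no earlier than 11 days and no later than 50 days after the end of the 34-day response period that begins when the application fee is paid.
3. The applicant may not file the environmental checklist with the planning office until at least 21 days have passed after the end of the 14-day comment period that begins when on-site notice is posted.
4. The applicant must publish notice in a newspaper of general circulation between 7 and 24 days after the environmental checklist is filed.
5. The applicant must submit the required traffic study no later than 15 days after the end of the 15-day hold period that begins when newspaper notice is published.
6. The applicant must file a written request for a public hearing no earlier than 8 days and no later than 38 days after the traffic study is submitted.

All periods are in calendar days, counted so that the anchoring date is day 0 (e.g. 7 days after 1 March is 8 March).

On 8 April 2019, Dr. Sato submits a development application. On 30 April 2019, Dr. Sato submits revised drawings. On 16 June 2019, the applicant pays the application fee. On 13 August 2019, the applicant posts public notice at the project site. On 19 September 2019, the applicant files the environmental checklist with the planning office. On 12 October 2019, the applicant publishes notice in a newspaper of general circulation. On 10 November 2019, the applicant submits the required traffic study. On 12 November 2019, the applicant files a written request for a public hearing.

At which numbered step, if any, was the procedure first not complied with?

Step 6

Step 1 — counting 73 days from 8 April 2019 (when the application is submitted) gives a deadline of 20 June 2019; 16 June 2019 is within that limit.
Step 2 — 11 and 50 days from 20 July 2019 (end of the 34-day response period, which began when the application fee is paid on 16 June 2019) are 31 July 2019 and 8 September 2019 respectively; 13 August 2019 falls inside that range.
Step 3 — must wait 21 days from 27 August 2019 (end of the 14-day comment period, which began when on-site notice is posted on 13 August 2019), so not before 17 September 2019; done 19 September 2019 — permitted.
Step 4 — 7 and 24 days from 19 September 2019 (when the environmental checklist is filed) are 26 September 2019 and 13 October 2019 respectively; done 12 October 2019, which is between those dates.
Step 5 — counting 15 days from 27 October 2019 (end of the 15-day hold period, which began when newspaper notice is published on 12 October 2019) gives a deadline of 11 November 2019; done 10 November 2019 — timely.
Step 6 — 8 and 38 days from 10 November 2019 (when the traffic study is submitted) are 18 November 2019 and 18 December 2019 respectively; 12 November 2019 is 6 days too early.
The analysis stops there.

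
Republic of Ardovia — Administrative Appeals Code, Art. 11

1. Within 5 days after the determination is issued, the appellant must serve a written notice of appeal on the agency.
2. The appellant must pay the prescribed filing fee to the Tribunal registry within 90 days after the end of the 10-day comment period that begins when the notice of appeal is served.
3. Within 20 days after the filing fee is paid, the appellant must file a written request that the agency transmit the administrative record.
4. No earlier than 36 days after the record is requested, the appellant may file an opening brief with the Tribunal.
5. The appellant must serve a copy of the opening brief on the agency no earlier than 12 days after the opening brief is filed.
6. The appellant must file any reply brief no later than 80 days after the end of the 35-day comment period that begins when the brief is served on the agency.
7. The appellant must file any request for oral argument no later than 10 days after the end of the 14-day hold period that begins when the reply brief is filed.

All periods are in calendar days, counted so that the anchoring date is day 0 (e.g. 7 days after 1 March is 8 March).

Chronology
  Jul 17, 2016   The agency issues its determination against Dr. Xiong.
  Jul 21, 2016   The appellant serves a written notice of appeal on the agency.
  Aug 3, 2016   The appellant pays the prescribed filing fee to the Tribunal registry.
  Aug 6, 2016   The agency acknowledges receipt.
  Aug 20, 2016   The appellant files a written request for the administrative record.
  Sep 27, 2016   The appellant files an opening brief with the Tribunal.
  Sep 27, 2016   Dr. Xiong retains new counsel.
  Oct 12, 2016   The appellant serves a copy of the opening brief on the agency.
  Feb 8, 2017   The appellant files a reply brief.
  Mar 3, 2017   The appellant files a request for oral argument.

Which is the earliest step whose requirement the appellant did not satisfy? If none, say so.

Step 1: 5 days after Jul 17, 2016 (when the determination is issued) is Jul 22, 2016; done Jul 21, 2016 — timely.
Step 2: 90 days after Jul 31, 2016 (end of the 10-day comment period, which began when the notice of appeal is served on Jul 21, 2016) is Oct 29, 2016; Aug 3, 2016 is within that limit.
Step 3: 20 days after Aug 3, 2016 (when the filing fee is paid) is Aug 23, 2016; completed Aug 20, 2016, before the deadline.
Step 4: the earliest permitted date is 36 days after Aug 20, 2016 (when the record is requested), i.e. Sep 25, 2016; done Sep 27, 2016 — permitted.
Step 5: the earliest permitted date is 12 days after Sep 27, 2016 (when the opening brief is filed), i.e. Oct 9, 2016; Oct 12, 2016 is on or after that date.
Step 6: 80 days after Nov 16, 2016 (end of the 35-day comment period, which began when the brief is served on the agency on Oct 12, 2016) is Feb 4, 2017; Feb 8, 2017 misses that deadline by 4 days.

Step 6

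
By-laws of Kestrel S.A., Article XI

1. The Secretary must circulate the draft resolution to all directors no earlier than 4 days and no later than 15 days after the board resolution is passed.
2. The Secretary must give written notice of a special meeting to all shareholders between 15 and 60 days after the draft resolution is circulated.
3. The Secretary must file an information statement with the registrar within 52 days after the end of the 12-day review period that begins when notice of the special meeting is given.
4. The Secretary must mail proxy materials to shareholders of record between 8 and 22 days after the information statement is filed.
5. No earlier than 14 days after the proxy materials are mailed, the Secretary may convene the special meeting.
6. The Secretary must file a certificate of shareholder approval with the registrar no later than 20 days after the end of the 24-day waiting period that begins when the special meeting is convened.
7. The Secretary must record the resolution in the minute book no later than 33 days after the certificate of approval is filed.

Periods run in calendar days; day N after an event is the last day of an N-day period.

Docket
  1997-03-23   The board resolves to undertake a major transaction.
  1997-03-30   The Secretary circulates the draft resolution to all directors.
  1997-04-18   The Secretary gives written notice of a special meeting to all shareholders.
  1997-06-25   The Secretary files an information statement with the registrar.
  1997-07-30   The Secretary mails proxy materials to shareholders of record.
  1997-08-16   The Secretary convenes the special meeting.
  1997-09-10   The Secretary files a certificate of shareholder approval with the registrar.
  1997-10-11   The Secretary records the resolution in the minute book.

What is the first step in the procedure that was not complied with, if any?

Step 3

(1) the permitted window runs from 1997-03-23 + 4 = 1997-03-27 to 1997-03-23 + 15 = 1997-04-07; done 1997-03-30, which is between those dates.
(2) the permitted window runs from 1997-03-30 + 15 = 1997-04-14 to 1997-03-30 + 60 = 1997-05-29; done 1997-04-18, which is between those dates.
(3) due by 1997-04-30 + 52 days = 1997-06-21; 1997-06-25 misses that deadline by 4 days.
Later steps need not be reached.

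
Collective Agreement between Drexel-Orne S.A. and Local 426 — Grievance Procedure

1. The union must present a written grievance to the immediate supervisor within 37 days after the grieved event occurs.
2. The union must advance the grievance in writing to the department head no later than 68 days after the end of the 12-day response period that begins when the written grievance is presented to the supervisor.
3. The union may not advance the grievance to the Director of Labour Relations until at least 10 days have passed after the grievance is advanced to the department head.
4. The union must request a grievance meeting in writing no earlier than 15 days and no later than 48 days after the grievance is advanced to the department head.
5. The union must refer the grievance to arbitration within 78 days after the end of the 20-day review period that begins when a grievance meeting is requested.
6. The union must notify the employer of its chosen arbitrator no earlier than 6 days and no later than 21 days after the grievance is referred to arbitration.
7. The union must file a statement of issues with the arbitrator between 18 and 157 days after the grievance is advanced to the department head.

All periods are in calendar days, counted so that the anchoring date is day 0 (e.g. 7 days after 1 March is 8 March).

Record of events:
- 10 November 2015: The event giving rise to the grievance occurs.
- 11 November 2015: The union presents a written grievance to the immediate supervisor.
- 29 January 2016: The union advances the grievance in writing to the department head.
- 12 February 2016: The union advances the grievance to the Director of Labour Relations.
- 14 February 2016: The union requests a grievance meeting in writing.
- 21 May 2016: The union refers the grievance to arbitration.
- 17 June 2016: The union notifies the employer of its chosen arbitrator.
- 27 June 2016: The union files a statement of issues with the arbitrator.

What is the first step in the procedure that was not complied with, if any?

Step 6

(1) due by 10 November 2015 + 37 days = 17 December 2015; completed 11 November 2015, before the deadline.
(2) due by 23 November 2015 + 68 days = 30 January 2016; done 29 January 2016 — timely.
(3) permitted from 29 January 2016 + 10 days = 8 February 2016 onward; done 12 February 2016, after the minimum wait.
(4) the permitted window runs from 29 January 2016 + 15 = 13 February 2016 to 29 January 2016 + 48 = 17 March 2016; done 14 February 2016, which is between those dates.
(5) due by 5 March 2016 + 78 days = 22 May 2016; completed 21 May 2016, before the deadline.
(6) the permitted window runs from 21 May 2016 + 6 = 27 May 2016 to 21 May 2016 + 21 = 11 June 2016; done 17 June 2016 — 6 days after the window closed.
The procedure was therefore not followed at step 6.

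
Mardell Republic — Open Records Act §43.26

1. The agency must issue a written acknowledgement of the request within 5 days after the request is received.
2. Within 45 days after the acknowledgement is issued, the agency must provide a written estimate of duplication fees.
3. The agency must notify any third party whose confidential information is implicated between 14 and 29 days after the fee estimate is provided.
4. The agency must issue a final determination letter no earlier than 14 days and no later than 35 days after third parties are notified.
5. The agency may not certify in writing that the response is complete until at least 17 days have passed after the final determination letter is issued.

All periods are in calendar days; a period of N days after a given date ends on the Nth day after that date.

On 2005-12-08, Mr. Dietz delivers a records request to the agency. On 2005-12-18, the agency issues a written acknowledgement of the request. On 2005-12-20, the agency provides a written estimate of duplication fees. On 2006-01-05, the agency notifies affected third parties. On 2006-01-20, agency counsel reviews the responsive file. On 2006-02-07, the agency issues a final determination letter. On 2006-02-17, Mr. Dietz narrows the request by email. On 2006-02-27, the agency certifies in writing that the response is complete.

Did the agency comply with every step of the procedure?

(1) due by 2005-12-08 + 5 days = 2005-12-13; not done until 2005-12-18, 5 days after the deadline.

No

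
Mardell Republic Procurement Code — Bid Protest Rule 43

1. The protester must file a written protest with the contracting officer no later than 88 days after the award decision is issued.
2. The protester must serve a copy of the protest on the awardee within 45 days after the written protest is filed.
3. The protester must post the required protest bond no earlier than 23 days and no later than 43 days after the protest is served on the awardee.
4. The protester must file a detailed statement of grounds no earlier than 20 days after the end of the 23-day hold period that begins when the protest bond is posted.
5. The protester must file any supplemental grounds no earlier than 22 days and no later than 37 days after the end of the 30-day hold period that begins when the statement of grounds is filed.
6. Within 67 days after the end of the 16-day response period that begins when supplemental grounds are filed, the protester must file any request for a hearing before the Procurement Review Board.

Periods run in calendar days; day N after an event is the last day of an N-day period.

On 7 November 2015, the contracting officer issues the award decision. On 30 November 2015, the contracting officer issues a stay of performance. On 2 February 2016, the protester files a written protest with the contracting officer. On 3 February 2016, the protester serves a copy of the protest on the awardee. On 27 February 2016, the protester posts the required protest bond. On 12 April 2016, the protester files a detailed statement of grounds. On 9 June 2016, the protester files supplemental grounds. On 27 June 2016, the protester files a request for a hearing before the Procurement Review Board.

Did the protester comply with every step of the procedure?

Yes

Step 1: 88 days after 7 November 2015 (when the award decision is issued) is 3 February 2016; done 2 February 2016 — timely.
Step 2: 45 days after 2 February 2016 (when the written protest is filed) is 18 March 2016; 3 February 2016 is within that limit.
Step 3: the window is 23–43 days after 3 February 2016 (when the protest is served on the awardee), so 26 February 2016 through 17 March 2016; done 27 February 2016, which is between those dates.
Step 4: the earliest permitted date is 20 days after 21 March 2016 (end of the 23-day hold period, which began when the protest bond is posted on 27 February 2016), i.e. 10 April 2016; done 12 April 2016 — permitted.
Step 5: the window is 22–37 days after 12 May 2016 (end of the 30-day hold period, which began when the statement of grounds is filed on 12 April 2016), so 3 June 2016 through 18 June 2016; 9 June 2016 falls inside that range.
Step 6: 67 days after 25 June 2016 (end of the 16-day response period, which began when supplemental grounds are filed on 9 June 2016) is 31 August 2016; 27 June 2016 is within that limit.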